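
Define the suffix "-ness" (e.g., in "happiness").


Suffix: -ness
Example: happiness (happy + -ness, with a spelling change)
Meaning = state of being


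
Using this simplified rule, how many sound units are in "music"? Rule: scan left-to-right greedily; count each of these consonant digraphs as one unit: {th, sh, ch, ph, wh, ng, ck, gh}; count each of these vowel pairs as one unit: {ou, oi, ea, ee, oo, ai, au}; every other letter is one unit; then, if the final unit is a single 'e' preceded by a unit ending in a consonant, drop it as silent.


Word: "music" (5 letters)
Left-to-right scan:
  1. 'm' (letter)
  2. 'u' (letter)
  3. 's' (letter)
  4. 'i' (letter)
  5. 'c' (letter)
Units from scan: 5
Sound units = 5 units


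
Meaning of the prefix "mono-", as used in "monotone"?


Prefix: mono-
Example: monotone (mono- + tone)
Meaning = one


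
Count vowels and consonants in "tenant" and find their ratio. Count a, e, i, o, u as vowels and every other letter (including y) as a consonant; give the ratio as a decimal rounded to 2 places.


Word: "tenant"
Vowels (a,e,i,o,u): 2
Consonants: 4
Ratio = 2/4
= 0.50


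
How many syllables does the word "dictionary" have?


Word: "dictionary"
Syllable breakdown: dic · tion · ar · y
Counting: 4 parts
= 4 syllables


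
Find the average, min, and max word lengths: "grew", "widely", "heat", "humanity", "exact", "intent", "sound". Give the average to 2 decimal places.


Lengths: "grew"=4, "widely"=6, "heat"=4, "humanity"=8, "exact"=5, "intent"=6, "sound"=5
Sum = 38, Count = 7
Average = 38/7 = 5.43
= avg=5.43, min=4, max=8


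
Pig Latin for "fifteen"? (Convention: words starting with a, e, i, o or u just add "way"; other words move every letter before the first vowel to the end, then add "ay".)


Word: "fifteen"
Starts with consonant(s) → move to end, add 'ay'
Consonant cluster: "f"
Pig Latin = "ifteenfay"


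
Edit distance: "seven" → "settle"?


Word 1: "seven" (length 5)
Word 2: "settle" (length 6)
One optimal edit sequence (insert/delete/substitute each cost 1):
  1. keep 's'
  2. keep 'e'
  3. insert 't'  (+1)
  4. substitute 'v' -> 't'  (+1)
  5. substitute 'e' -> 'l'  (+1)
  6. substitute 'n' -> 'e'  (+1)
Total edit operations: 4
Edit distance = 4


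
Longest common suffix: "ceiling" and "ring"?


Word 1: "ceiling"
Word 2: "ring"
Comparing from end:
  Pos -1: 'g' == 'g'
  Pos -2: 'n' == 'n'
  Pos -3: 'i' == 'i'
  Pos -4: 'l' != 'r' (stop)
LCS = "ing" (length 3)


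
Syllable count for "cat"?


Word: "cat"
Syllable breakdown: cat
Counting: 1 part
= 1 syllable


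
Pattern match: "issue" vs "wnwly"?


Pattern of "issue": [0, 1, 1, 2, 3]
Pattern of "wnwly": [0, 1, 0, 2, 3]
Patterns do not match
Same pattern = No


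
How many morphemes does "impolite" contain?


Word: "impolite"
Morphemes: im- / polite
Each morpheme carries meaning
= 2 morphemes


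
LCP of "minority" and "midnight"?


Word 1: "minority"
Word 2: "midnight"
Comparing from start:
  Pos 0: 'm' == 'm'
  Pos 1: 'i' == 'i'
  Pos 2: 'n' != 'd' (stop)
LCP = "mi" (length 2)


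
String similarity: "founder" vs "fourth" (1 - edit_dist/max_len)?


Word 1: "founder" (length 7)
Word 2: "fourth" (length 6)
One optimal edit sequence:
  1. keep 'f'
  2. keep 'o'
  3. keep 'u'
  4. delete 'n'  (+1)
  5. substitute 'd' -> 'r'  (+1)
  6. substitute 'e' -> 't'  (+1)
  7. substitute 'r' -> 'h'  (+1)
Edit distance = 4
Max length = max(7, 6) = 7
Similarity = 1 - 4/7
= 0.4286


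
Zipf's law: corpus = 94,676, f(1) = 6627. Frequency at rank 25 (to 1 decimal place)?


Zipf's law: f(r) = f(1) / r
f(1) = 6627
f(25) = 6627 / 25
= 265.1 occurrences


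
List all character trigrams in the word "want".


Word: "want" (length 4)
Number of trigrams = 4 - 3 + 1 = 2
  Position 0: "wan"
  Position 1: "ant"
Trigrams = "wan", "ant"


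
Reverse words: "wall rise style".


Original: "wall rise style"
Words (1..n): wall | rise | style
Reversed (n..1): style | rise | wall
Result = "style rise wall"


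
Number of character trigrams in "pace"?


Word: "pace" (length 4)
Number of 3-grams = length - 3 + 1 = 4 - 3 + 1
= 2


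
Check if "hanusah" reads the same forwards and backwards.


Word: "hanusah"
Reversed: "hasunah"
Forward == Backward? hanusah != hasunah
Palindrome = No


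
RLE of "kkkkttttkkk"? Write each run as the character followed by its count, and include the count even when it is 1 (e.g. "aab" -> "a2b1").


String: "kkkkttttkkk"
Scanning for consecutive runs:
  'k' x 4
  't' x 4
  'k' x 3
RLE = "k4t4k3"


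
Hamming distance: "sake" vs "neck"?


Comparing character by character (same length = 4):
  Pos 0: 's' vs 'n' !=
  Pos 1: 'a' vs 'e' !=
  Pos 2: 'k' vs 'c' !=
  Pos 3: 'e' vs 'k' !=
Hamming distance = 4


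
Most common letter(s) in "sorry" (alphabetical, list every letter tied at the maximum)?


Word: "sorry"
Letter counts:
  'o': 1
  'r': 2
  's': 1
  'y': 1
Maximum count = 2
Most frequent = 'r' (2 times each)


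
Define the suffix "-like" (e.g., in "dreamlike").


Suffix: -like
As in: dreamlike -> dream + -like
Meaning = resembling


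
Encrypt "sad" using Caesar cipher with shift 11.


Word: "sad"
Shift: 11
Each letter → (letter + shift) mod 26:
  's' (18) + 11 = 3 → 'd'
  'a' (0) + 11 = 11 → 'l'
  'd' (3) + 11 = 14 → 'o'
Result = "dlo"


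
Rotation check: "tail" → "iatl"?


Word: "tail", Candidate: "iatl"
Method: check if candidate is substring of word+word
"tailtail" contains "iatl"? No
Is rotation = No


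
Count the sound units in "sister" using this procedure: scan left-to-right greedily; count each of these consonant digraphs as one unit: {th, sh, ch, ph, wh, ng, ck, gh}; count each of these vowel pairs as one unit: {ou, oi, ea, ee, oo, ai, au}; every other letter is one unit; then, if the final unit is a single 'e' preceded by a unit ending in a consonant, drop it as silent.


Word: "sister" (6 letters)
Left-to-right scan:
  [1] 's' (letter)
  [2] 'i' (letter)
  [3] 's' (letter)
  [4] 't' (letter)
  [5] 'e' (letter)
  [6] 'r' (letter)
Units from scan: 6
Sound units = 6 units


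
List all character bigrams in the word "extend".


Word: "extend" (length 6)
Number of bigrams = 6 - 2 + 1 = 5
  Position 0: "ex"
  Position 1: "xt"
  Position 2: "te"
  Position 3: "en"
  Position 4: "nd"
Bigrams = "ex", "xt", "te", "en", "nd"


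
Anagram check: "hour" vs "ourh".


Word 1: "hour" → sorted: horu
Word 2: "ourh" → sorted: horu
Same letters? horu == horu
Anagram = Yes


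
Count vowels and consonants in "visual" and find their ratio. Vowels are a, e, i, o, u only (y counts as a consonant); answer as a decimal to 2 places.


Word: "visual"
Vowels (a,e,i,o,u): 3
Consonants: 3
Ratio = 3/3
= 1.00


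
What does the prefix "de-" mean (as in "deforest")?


Prefix: de-
Example: deforest = de- + forest
Meaning = remove / reverse


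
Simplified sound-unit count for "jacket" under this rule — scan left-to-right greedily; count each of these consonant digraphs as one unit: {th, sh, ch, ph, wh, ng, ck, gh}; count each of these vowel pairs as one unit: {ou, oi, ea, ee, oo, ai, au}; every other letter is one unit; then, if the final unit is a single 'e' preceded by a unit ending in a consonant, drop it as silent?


Word: "jacket" (6 letters)
Left-to-right scan:
  (1) 'j' (letter)
  (2) 'a' (letter)
  (3) 'ck' (digraph)
  (4) 'e' (letter)
  (5) 't' (letter)
Units from scan: 5
Sound units = 5 units


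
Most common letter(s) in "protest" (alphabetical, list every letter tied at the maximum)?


Word: "protest"
Letter counts:
  'e': 1
  'o': 1
  'p': 1
  'r': 1
  's': 1
  't': 2
Maximum count = 2
Most frequent = 't' (2 times each)


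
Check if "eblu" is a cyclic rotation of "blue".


Word: "blue", Candidate: "eblu"
Method: check if candidate is substring of word+word
"blueblue" contains "eblu"? Yes
Is rotation = Yes


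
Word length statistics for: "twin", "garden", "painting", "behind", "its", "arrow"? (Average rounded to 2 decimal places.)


Lengths: "twin"=4, "garden"=6, "painting"=8, "behind"=6, "its"=3, "arrow"=5
Sum = 32, Count = 6
Average = 32/6 = 5.33
= avg=5.33, min=3, max=8


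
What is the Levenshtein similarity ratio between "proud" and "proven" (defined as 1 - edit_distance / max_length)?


Word 1: "proud" (length 5)
Word 2: "proven" (length 6)
One optimal edit sequence:
  1. keep 'p'
  2. keep 'r'
  3. keep 'o'
  4. insert 'v'  (+1)
  5. substitute 'u' -> 'e'  (+1)
  6. substitute 'd' -> 'n'  (+1)
Edit distance = 3
Max length = max(5, 6) = 6
Similarity = 1 - 3/6
= 0.5000


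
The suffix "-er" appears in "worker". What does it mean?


Suffix: -er
As in: worker -> work + -er
Meaning = one who / more


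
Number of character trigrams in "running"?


Word: "running" (length 7)
Number of 3-grams = length - 3 + 1 = 7 - 3 + 1
= 5


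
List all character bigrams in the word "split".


Word: "split" (length 5)
Number of bigrams = 5 - 2 + 1 = 4
  Position 0: "sp"
  Position 1: "pl"
  Position 2: "li"
  Position 3: "it"
Bigrams = "sp", "pl", "li", "it"


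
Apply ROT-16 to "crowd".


Word: "crowd"
Shift: 16
Each letter → (letter + shift) mod 26:
  'c' (2) + 16 = 18 → 's'
  'r' (17) + 16 = 7 → 'h'
  'o' (14) + 16 = 4 → 'e'
  'w' (22) + 16 = 12 → 'm'
  'd' (3) + 16 = 19 → 't'
Result = "shemt"


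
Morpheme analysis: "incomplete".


Word: "incomplete"
Morphemes: in- + complete
Each morpheme carries meaning
= 2 morphemes


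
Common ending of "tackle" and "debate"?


Word 1: "tackle"
Word 2: "debate"
Comparing from end:
  Pos -1: 'e' == 'e'
  Pos -2: 'l' != 't' (stop)
LCS = "e" (length 1)


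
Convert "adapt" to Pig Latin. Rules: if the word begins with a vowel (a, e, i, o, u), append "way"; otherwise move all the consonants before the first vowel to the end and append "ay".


Word: "adapt"
Starts with vowel → add 'way'
Pig Latin = "adaptway"


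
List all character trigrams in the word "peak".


Word: "peak" (length 4)
Number of trigrams = 4 - 3 + 1 = 2
  Position 0: "pea"
  Position 1: "eak"
Trigrams = "pea", "eak"


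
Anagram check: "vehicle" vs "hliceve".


Word 1: "vehicle" → sorted: ceehilv
Word 2: "hliceve" → sorted: ceehilv
Same letters? ceehilv == ceehilv
Anagram = Yes


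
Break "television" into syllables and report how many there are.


Word: "television"
Syllable breakdown: tel · e · vi · sion
Counting: 4 parts
= 4 syllables


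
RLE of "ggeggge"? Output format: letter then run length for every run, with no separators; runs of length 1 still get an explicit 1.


String: "ggeggge"
Scanning for consecutive runs:
  'g' x 2
  'e' x 1
  'g' x 3
  'e' x 1
RLE = "g2e1g3e1"


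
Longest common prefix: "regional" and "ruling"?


Word 1: "regional"
Word 2: "ruling"
Comparing from start:
  Pos 0: 'r' == 'r'
  Pos 1: 'e' != 'u' (stop)
LCP = "r" (length 1)


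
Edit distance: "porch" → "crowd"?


Word 1: "porch" (length 5)
Word 2: "crowd" (length 5)
One optimal edit sequence (insert/delete/substitute each cost 1):
  1. substitute 'p' -> 'c'  (+1)
  2. substitute 'o' -> 'r'  (+1)
  3. substitute 'r' -> 'o'  (+1)
  4. substitute 'c' -> 'w'  (+1)
  5. substitute 'h' -> 'd'  (+1)
Total edit operations: 5
Edit distance = 5


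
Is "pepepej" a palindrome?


Word: "pepepej"
Reversed: "jepepep"
Forward == Backward? pepepej != jepepep
Palindrome = No


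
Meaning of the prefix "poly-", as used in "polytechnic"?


Prefix: poly-
Example: polytechnic = poly- + technic
Meaning = many


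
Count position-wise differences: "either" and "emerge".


Comparing character by character (same length = 6):
  Pos 0: 'e' vs 'e' =
  Pos 1: 'i' vs 'm' !=
  Pos 2: 't' vs 'e' !=
  Pos 3: 'h' vs 'r' !=
  Pos 4: 'e' vs 'g' !=
  Pos 5: 'r' vs 'e' !=
Hamming distance = 5


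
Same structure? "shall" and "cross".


Pattern of "shall": [0, 1, 2, 3, 3]
Pattern of "cross": [0, 1, 2, 3, 3]
Patterns match
Same pattern = Yes


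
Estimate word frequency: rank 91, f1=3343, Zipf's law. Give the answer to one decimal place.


Zipf's law: f(r) = f(1) / r
f(1) = 3343
f(91) = 3343 / 91
= 36.7 occurrences


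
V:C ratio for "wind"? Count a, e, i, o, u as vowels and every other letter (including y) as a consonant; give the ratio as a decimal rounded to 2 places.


Word: "wind"
Vowels (a,e,i,o,u): 1
Consonants: 3
Ratio = 1/3
= 0.33


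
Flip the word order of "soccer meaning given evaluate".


Original: "soccer meaning given evaluate"
Words (1..n): soccer | meaning | given | evaluate
Reversed (n..1): evaluate | given | meaning | soccer
Result = "evaluate given meaning soccer"


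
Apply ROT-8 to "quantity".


Word: "quantity"
Shift: 8
Each letter → (letter + shift) mod 26:
  'q' (16) + 8 = 24 → 'y'
  'u' (20) + 8 = 2 → 'c'
  'a' (0) + 8 = 8 → 'i'
  'n' (13) + 8 = 21 → 'v'
  't' (19) + 8 = 1 → 'b'
  'i' (8) + 8 = 16 → 'q'
  't' (19) + 8 = 1 → 'b'
  'y' (24) + 8 = 6 → 'g'
Result = "ycivbqbg"


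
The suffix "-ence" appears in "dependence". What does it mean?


Suffix: -ence
Example: dependence (depend + -ence)
Meaning = state of


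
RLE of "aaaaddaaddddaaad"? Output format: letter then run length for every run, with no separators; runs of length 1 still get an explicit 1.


String: "aaaaddaaddddaaad"
Scanning for consecutive runs:
  'a' x 4
  'd' x 2
  'a' x 2
  'd' x 4
  'a' x 3
  'd' x 1
RLE = "a4d2a2d4a3d1"


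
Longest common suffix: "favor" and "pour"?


Word 1: "favor"
Word 2: "pour"
Comparing from end:
  Pos -1: 'r' == 'r'
  Pos -2: 'o' != 'u' (stop)
LCS = "r" (length 1)


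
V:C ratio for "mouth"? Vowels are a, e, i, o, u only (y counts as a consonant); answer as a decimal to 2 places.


Word: "mouth"
Vowels (a,e,i,o,u): 2
Consonants: 3
Ratio = 2/3
= 0.67


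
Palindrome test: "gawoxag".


Word: "gawoxag"
Reversed: "gaxowag"
Forward == Backward? gawoxag != gaxowag
Palindrome = No


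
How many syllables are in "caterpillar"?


Word: "caterpillar"
Syllable breakdown: cat · er · pil · lar
Counting: 4 parts
= 4 syllables


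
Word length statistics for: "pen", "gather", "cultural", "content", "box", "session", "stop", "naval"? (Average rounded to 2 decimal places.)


Lengths: "pen"=3, "gather"=6, "cultural"=8, "content"=7, "box"=3, "session"=7, "stop"=4, "naval"=5
Sum = 43, Count = 8
Average = 43/8 = 5.38
= avg=5.38, min=3, max=8


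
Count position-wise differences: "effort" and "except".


Comparing character by character (same length = 6):
  Pos 0: 'e' vs 'e' =
  Pos 1: 'f' vs 'x' !=
  Pos 2: 'f' vs 'c' !=
  Pos 3: 'o' vs 'e' !=
  Pos 4: 'r' vs 'p' !=
  Pos 5: 't' vs 't' =
Hamming distance = 4


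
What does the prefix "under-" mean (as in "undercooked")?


Prefix: under-
Example: undercooked (under- + cooked)
Meaning = insufficient


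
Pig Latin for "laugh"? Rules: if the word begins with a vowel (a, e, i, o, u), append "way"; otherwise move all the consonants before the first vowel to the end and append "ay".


Word: "laugh"
Starts with consonant(s) → move to end, add 'ay'
Consonant cluster: "l"
Pig Latin = "aughlay"


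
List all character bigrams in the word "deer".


Word: "deer" (length 4)
Number of bigrams = 4 - 2 + 1 = 3
  Position 0: "de"
  Position 1: "ee"
  Position 2: "er"
Bigrams = "de", "ee", "er"


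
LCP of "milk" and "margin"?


Word 1: "milk"
Word 2: "margin"
Comparing from start:
  Pos 0: 'm' == 'm'
  Pos 1: 'i' != 'a' (stop)
LCP = "m" (length 1)


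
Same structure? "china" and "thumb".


Pattern of "china": [0, 1, 2, 3, 4]
Pattern of "thumb": [0, 1, 2, 3, 4]
Patterns match
Same pattern = Yes


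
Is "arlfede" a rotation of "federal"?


Word: "federal", Candidate: "arlfede"
Method: check if candidate is substring of word+word
"federalfederal" contains "arlfede"? No
Is rotation = No


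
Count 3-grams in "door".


Word: "door" (length 4)
Number of 3-grams = length - 3 + 1 = 4 - 3 + 1
= 2


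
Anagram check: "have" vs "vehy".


Word 1: "have" → sorted: aehv
Word 2: "vehy" → sorted: ehvy
Same letters? aehv != ehvy
Anagram = No


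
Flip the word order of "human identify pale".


Original: "human identify pale"
Words (1..n): human | identify | pale
Reversed (n..1): pale | identify | human
Result = "pale identify human"


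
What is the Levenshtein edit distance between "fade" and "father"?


Word 1: "fade" (length 4)
Word 2: "father" (length 6)
One optimal edit sequence (insert/delete/substitute each cost 1):
  1. keep 'f'
  2. keep 'a'
  3. insert 't'  (+1)
  4. substitute 'd' -> 'h'  (+1)
  5. keep 'e'
  6. insert 'r'  (+1)
Total edit operations: 3
Edit distance = 3


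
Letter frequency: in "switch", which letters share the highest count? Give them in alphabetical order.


Word: "switch"
Letter counts:
  'c': 1
  'h': 1
  'i': 1
  's': 1
  't': 1
  'w': 1
Maximum count = 1
Most frequent = 'c', 'h', 'i', 's', 't', 'w' (1 time each)


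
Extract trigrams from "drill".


Word: "drill" (length 5)
Number of trigrams = 5 - 3 + 1 = 3
  Position 0: "dri"
  Position 1: "ril"
  Position 2: "ill"
Trigrams = "dri", "ril", "ill"


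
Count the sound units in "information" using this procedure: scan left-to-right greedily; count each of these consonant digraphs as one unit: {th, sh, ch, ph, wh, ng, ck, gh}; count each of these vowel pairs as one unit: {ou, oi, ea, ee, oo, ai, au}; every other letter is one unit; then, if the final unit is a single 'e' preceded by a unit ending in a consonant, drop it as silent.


Word: "information" (11 letters)
Left-to-right scan:
  [1] 'i' (letter)
  [2] 'n' (letter)
  [3] 'f' (letter)
  [4] 'o' (letter)
  [5] 'r' (letter)
  [6] 'm' (letter)
  [7] 'a' (letter)
  [8] 't' (letter)
  [9] 'i' (letter)
  [10] 'o' (letter)
  [11] 'n' (letter)
Units from scan: 11
Sound units = 11 units


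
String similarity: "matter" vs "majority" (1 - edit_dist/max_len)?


Word 1: "matter" (length 6)
Word 2: "majority" (length 8)
One optimal edit sequence:
  1. keep 'm'
  2. keep 'a'
  3. insert 'j'  (+1)
  4. insert 'o'  (+1)
  5. substitute 't' -> 'r'  (+1)
  6. substitute 't' -> 'i'  (+1)
  7. substitute 'e' -> 't'  (+1)
  8. substitute 'r' -> 'y'  (+1)
Edit distance = 6
Max length = max(6, 8) = 8
Similarity = 1 - 6/8
= 0.2500


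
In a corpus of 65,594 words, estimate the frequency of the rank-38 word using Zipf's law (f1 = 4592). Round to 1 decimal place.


Zipf's law: f(r) = f(1) / r
f(1) = 4592
f(38) = 4592 / 38
= 120.8 occurrences


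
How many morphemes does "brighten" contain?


Word: "brighten"
Morphemes: bright / -en
Each morpheme carries meaning
= 2 morphemes


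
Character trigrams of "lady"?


Word: "lady" (length 4)
Number of trigrams = 4 - 3 + 1 = 2
  Position 0: "lad"
  Position 1: "ady"
Trigrams = "lad", "ady"


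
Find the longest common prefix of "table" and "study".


Word 1: "table"
Word 2: "study"
Comparing from start:
  Pos 0: 't' != 's' (stop)
LCP = "" (length 0)


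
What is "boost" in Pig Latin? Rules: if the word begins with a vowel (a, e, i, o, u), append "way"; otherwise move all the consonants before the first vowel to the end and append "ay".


Word: "boost"
Starts with consonant(s) → move to end, add 'ay'
Consonant cluster: "b"
Pig Latin = "oostbay"


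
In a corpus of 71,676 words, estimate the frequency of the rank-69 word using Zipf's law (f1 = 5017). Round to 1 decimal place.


Zipf's law: f(r) = f(1) / r
f(1) = 5017
f(69) = 5017 / 69
= 72.7 occurrences


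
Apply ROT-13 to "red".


Word: "red"
Shift: 13
Each letter → (letter + shift) mod 26:
  'r' (17) + 13 = 4 → 'e'
  'e' (4) + 13 = 17 → 'r'
  'd' (3) + 13 = 16 → 'q'
Result = "erq"


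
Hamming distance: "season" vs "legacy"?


Comparing character by character (same length = 6):
  Pos 0: 's' vs 'l' !=
  Pos 1: 'e' vs 'e' =
  Pos 2: 'a' vs 'g' !=
  Pos 3: 's' vs 'a' !=
  Pos 4: 'o' vs 'c' !=
  Pos 5: 'n' vs 'y' !=
Hamming distance = 5


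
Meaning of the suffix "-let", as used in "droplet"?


Suffix: -let
Example: droplet = drop + -let
Meaning = small


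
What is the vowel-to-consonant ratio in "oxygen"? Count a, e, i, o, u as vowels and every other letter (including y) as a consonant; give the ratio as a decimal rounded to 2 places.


Word: "oxygen"
Vowels (a,e,i,o,u): 2
Consonants: 4
Ratio = 2/4
= 0.50


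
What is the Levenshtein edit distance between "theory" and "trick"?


Word 1: "theory" (length 6)
Word 2: "trick" (length 5)
One optimal edit sequence (insert/delete/substitute each cost 1):
  1. keep 't'
  2. delete 'h'  (+1)
  3. substitute 'e' -> 'r'  (+1)
  4. substitute 'o' -> 'i'  (+1)
  5. substitute 'r' -> 'c'  (+1)
  6. substitute 'y' -> 'k'  (+1)
Total edit operations: 5
Edit distance = 5


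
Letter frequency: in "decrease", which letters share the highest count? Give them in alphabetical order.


Word: "decrease"
Letter counts:
  'a': 1
  'c': 1
  'd': 1
  'e': 3
  'r': 1
  's': 1
Maximum count = 3
Most frequent = 'e' (3 times each)


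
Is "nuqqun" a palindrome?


Word: "nuqqun"
Reversed: "nuqqun"
Forward == Backward? nuqqun == nuqqun
Palindrome = Yes


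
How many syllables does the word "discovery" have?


Word: "discovery"
Syllable breakdown: dis · cov · er · y
Counting: 4 parts
= 4 syllables


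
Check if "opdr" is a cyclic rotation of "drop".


Word: "drop", Candidate: "opdr"
Method: check if candidate is substring of word+word
"dropdrop" contains "opdr"? Yes
Is rotation = Yes


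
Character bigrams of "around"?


Word: "around" (length 6)
Number of bigrams = 6 - 2 + 1 = 5
  Position 0: "ar"
  Position 1: "ro"
  Position 2: "ou"
  Position 3: "un"
  Position 4: "nd"
Bigrams = "ar", "ro", "ou", "un", "nd"


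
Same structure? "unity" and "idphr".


Pattern of "unity": [0, 1, 2, 3, 4]
Pattern of "idphr": [0, 1, 2, 3, 4]
Patterns match
Same pattern = Yes


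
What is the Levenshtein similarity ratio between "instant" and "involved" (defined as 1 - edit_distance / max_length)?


Word 1: "instant" (length 7)
Word 2: "involved" (length 8)
One optimal edit sequence:
  1. keep 'i'
  2. keep 'n'
  3. insert 'v'  (+1)
  4. substitute 's' -> 'o'  (+1)
  5. substitute 't' -> 'l'  (+1)
  6. substitute 'a' -> 'v'  (+1)
  7. substitute 'n' -> 'e'  (+1)
  8. substitute 't' -> 'd'  (+1)
Edit distance = 6
Max length = max(7, 8) = 8
Similarity = 1 - 6/8
= 0.2500


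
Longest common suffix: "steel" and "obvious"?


Word 1: "steel"
Word 2: "obvious"
Comparing from end:
  Pos -1: 'l' != 's' (stop)
LCS = "" (length 0)


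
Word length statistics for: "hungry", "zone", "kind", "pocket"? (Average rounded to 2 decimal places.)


Lengths: "hungry"=6, "zone"=4, "kind"=4, "pocket"=6
Sum = 20, Count = 4
Average = 20/4 = 5.00
= avg=5.00, min=4, max=6


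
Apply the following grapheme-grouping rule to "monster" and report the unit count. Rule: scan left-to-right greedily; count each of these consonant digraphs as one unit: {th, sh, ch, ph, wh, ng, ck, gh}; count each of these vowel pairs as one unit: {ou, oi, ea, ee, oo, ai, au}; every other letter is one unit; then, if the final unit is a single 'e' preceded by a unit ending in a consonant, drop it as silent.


Word: "monster" (7 letters)
Left-to-right scan:
  1. 'm' (letter)
  2. 'o' (letter)
  3. 'n' (letter)
  4. 's' (letter)
  5. 't' (letter)
  6. 'e' (letter)
  7. 'r' (letter)
Units from scan: 7
Sound units = 7 units


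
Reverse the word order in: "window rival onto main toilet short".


Original: "window rival onto main toilet short"
Words (1..n): window | rival | onto | main | toilet | short
Reversed (n..1): short | toilet | main | onto | rival | window
Result = "short toilet main onto rival window"


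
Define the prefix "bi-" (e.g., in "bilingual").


Prefix: bi-
Example: bilingual = bi- + lingual
Meaning = two


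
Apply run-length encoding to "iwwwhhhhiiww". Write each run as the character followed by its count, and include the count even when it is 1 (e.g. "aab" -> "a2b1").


String: "iwwwhhhhiiww"
Scanning for consecutive runs:
  'i' x 1
  'w' x 3
  'h' x 4
  'i' x 2
  'w' x 2
RLE = "i1w3h4i2w2"


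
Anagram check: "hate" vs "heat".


Word 1: "hate" → sorted: aeht
Word 2: "heat" → sorted: aeht
Same letters? aeht == aeht
Anagram = Yes


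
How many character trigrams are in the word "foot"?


Word: "foot" (length 4)
Number of 3-grams = length - 3 + 1 = 4 - 3 + 1
= 2


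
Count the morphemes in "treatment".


Word: "treatment"
Morphemes: treat / -ment
Each morpheme carries meaning
= 2 morphemes


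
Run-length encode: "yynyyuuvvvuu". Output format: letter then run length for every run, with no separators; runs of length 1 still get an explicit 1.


String: "yynyyuuvvvuu"
Scanning for consecutive runs:
  'y' x 2
  'n' x 1
  'y' x 2
  'u' x 2
  'v' x 3
  'u' x 2
RLE = "y2n1y2u2v3u2"


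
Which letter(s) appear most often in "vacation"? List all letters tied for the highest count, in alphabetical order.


Word: "vacation"
Letter counts:
  'a': 2
  'c': 1
  'i': 1
  'n': 1
  'o': 1
  't': 1
  'v': 1
Maximum count = 2
Most frequent = 'a' (2 times each)


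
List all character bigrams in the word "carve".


Word: "carve" (length 5)
Number of bigrams = 5 - 2 + 1 = 4
  Position 0: "ca"
  Position 1: "ar"
  Position 2: "rv"
  Position 3: "ve"
Bigrams = "ca", "ar", "rv", "ve"


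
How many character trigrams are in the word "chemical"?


Word: "chemical" (length 8)
Number of 3-grams = length - 3 + 1 = 8 - 3 + 1
= 6


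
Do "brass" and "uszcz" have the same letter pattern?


Pattern of "brass": [0, 1, 2, 3, 3]
Pattern of "uszcz": [0, 1, 2, 3, 2]
Patterns do not match
Same pattern = No


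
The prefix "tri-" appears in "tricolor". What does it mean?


Prefix: tri-
Example: tricolor = tri- + color
Meaning = three


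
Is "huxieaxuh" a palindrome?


Word: "huxieaxuh"
Reversed: "huxaeixuh"
Forward == Backward? huxieaxuh != huxaeixuh
Palindrome = No


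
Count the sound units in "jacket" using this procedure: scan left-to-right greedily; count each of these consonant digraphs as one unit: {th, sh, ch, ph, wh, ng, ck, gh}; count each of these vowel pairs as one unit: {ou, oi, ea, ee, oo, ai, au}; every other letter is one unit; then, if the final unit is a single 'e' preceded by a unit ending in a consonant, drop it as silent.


Word: "jacket" (6 letters)
Left-to-right scan:
  1. 'j' (letter)
  2. 'a' (letter)
  3. 'ck' (digraph)
  4. 'e' (letter)
  5. 't' (letter)
Units from scan: 5
Sound units = 5 units


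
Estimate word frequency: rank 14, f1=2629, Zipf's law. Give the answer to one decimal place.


Zipf's law: f(r) = f(1) / r
f(1) = 2629
f(14) = 2629 / 14
= 187.8 occurrences


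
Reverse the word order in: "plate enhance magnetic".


Original: "plate enhance magnetic"
Words (1..n): plate | enhance | magnetic
Reversed (n..1): magnetic | enhance | plate
Result = "magnetic enhance plate"


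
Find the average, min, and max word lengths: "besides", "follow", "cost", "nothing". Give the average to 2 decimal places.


Lengths: "besides"=7, "follow"=6, "cost"=4, "nothing"=7
Sum = 24, Count = 4
Average = 24/4 = 6.00
= avg=6.00, min=4, max=7


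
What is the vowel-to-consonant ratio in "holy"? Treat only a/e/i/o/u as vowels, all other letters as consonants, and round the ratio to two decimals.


Word: "holy"
Vowels (a,e,i,o,u): 1
Consonants: 3
Ratio = 1/3
= 0.33


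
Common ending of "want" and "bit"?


Word 1: "want"
Word 2: "bit"
Comparing from end:
  Pos -1: 't' == 't'
  Pos -2: 'n' != 'i' (stop)
LCS = "t" (length 1)


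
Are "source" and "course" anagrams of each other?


Word 1: "source" → sorted: ceorsu
Word 2: "course" → sorted: ceorsu
Same letters? ceorsu == ceorsu
Anagram = Yes


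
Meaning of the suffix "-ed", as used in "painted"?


Suffix: -ed
Example: painted (paint + -ed)
Meaning = past tense


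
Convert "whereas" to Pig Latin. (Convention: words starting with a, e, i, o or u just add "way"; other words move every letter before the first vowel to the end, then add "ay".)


Word: "whereas"
Starts with consonant(s) → move to end, add 'ay'
Consonant cluster: "wh"
Pig Latin = "ereaswhay"


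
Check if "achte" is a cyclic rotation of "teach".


Word: "teach", Candidate: "achte"
Method: check if candidate is substring of word+word
"teachteach" contains "achte"? Yes
Is rotation = Yes


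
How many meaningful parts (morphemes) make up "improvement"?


Word: "improvement"
Morphemes: improve / -ment
Each morpheme carries meaning
= 2 morphemes


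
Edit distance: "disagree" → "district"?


Word 1: "disagree" (length 8)
Word 2: "district" (length 8)
One optimal edit sequence (insert/delete/substitute each cost 1):
  1. keep 'd'
  2. keep 'i'
  3. keep 's'
  4. substitute 'a' -> 't'  (+1)
  5. substitute 'g' -> 'r'  (+1)
  6. substitute 'r' -> 'i'  (+1)
  7. substitute 'e' -> 'c'  (+1)
  8. substitute 'e' -> 't'  (+1)
Total edit operations: 5
Edit distance = 5


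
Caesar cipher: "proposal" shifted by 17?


Word: "proposal"
Shift: 17
Each letter → (letter + shift) mod 26:
  'p' (15) + 17 = 6 → 'g'
  'r' (17) + 17 = 8 → 'i'
  'o' (14) + 17 = 5 → 'f'
  'p' (15) + 17 = 6 → 'g'
  'o' (14) + 17 = 5 → 'f'
  's' (18) + 17 = 9 → 'j'
  'a' (0) + 17 = 17 → 'r'
  'l' (11) + 17 = 2 → 'c'
Result = "gifgfjrc"


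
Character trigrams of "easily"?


Word: "easily" (length 6)
Number of trigrams = 6 - 3 + 1 = 4
  Position 0: "eas"
  Position 1: "asi"
  Position 2: "sil"
  Position 3: "ily"
Trigrams = "eas", "asi", "sil", "ily"


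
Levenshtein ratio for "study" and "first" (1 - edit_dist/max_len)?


Word 1: "study" (length 5)
Word 2: "first" (length 5)
One optimal edit sequence:
  1. substitute 's' -> 'f'  (+1)
  2. substitute 't' -> 'i'  (+1)
  3. substitute 'u' -> 'r'  (+1)
  4. substitute 'd' -> 's'  (+1)
  5. substitute 'y' -> 't'  (+1)
Edit distance = 5
Max length = max(5, 5) = 5
Similarity = 1 - 5/5
= 0.0000


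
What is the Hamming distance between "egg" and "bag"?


Comparing character by character (same length = 3):
  Pos 0: 'e' vs 'b' !=
  Pos 1: 'g' vs 'a' !=
  Pos 2: 'g' vs 'g' =
Hamming distance = 2


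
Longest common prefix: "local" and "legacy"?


Word 1: "local"
Word 2: "legacy"
Comparing from start:
  Pos 0: 'l' == 'l'
  Pos 1: 'o' != 'e' (stop)
LCP = "l" (length 1)


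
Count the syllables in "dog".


Word: "dog"
Syllable breakdown: dog
Counting: 1 part
= 1 syllable


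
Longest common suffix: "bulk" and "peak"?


Word 1: "bulk"
Word 2: "peak"
Comparing from end:
  Pos -1: 'k' == 'k'
  Pos -2: 'l' != 'a' (stop)
LCS = "k" (length 1)


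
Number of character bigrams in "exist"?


Word: "exist" (length 5)
Number of 2-grams = length - 2 + 1 = 5 - 2 + 1
= 4


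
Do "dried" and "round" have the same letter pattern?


Pattern of "dried": [0, 1, 2, 3, 0]
Pattern of "round": [0, 1, 2, 3, 4]
Patterns do not match
Same pattern = No


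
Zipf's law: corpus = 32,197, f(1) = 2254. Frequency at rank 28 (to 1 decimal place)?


Zipf's law: f(r) = f(1) / r
f(1) = 2254
f(28) = 2254 / 28
= 80.5 occurrences


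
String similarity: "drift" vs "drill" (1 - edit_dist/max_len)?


Word 1: "drift" (length 5)
Word 2: "drill" (length 5)
One optimal edit sequence:
  1. keep 'd'
  2. keep 'r'
  3. keep 'i'
  4. substitute 'f' -> 'l'  (+1)
  5. substitute 't' -> 'l'  (+1)
Edit distance = 2
Max length = max(5, 5) = 5
Similarity = 1 - 2/5
= 0.6000


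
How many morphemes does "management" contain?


Word: "management"
Morphemes: manage | -ment
Each morpheme carries meaning
= 2 morphemes


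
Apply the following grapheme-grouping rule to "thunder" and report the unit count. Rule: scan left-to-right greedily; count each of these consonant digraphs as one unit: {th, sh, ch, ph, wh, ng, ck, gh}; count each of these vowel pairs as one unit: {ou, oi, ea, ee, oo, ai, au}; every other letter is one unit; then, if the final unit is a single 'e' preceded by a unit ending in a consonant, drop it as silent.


Word: "thunder" (7 letters)
Left-to-right scan:
  (1) 'th' (digraph)
  (2) 'u' (letter)
  (3) 'n' (letter)
  (4) 'd' (letter)
  (5) 'e' (letter)
  (6) 'r' (letter)
Units from scan: 6
Sound units = 6 units


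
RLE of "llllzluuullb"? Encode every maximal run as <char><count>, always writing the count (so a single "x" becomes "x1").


String: "llllzluuullb"
Scanning for consecutive runs:
  'l' x 4
  'z' x 1
  'l' x 1
  'u' x 3
  'l' x 2
  'b' x 1
RLE = "l4z1l1u3l2b1"


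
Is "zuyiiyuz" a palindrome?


Word: "zuyiiyuz"
Reversed: "zuyiiyuz"
Forward == Backward? zuyiiyuz == zuyiiyuz
Palindrome = Yes


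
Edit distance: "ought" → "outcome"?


Word 1: "ought" (length 5)
Word 2: "outcome" (length 7)
One optimal edit sequence (insert/delete/substitute each cost 1):
  1. keep 'o'
  2. keep 'u'
  3. insert 't'  (+1)
  4. insert 'c'  (+1)
  5. substitute 'g' -> 'o'  (+1)
  6. substitute 'h' -> 'm'  (+1)
  7. substitute 't' -> 'e'  (+1)
Total edit operations: 5
Edit distance = 5


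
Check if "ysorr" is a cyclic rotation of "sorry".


Word: "sorry", Candidate: "ysorr"
Method: check if candidate is substring of word+word
"sorrysorry" contains "ysorr"? Yes
Is rotation = Yes


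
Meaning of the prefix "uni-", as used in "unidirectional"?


Prefix: uni-
Example: unidirectional = uni- + directional
Meaning = one


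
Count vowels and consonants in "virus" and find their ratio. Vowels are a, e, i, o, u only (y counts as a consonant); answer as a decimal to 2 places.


Word: "virus"
Vowels (a,e,i,o,u): 2
Consonants: 3
Ratio = 2/3
= 0.67


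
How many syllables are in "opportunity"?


Word: "opportunity"
Syllable breakdown: op-por-tu-ni-ty
Counting: 5 parts
= 5 syllables


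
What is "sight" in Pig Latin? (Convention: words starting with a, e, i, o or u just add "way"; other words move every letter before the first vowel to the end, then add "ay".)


Word: "sight"
Starts with consonant(s) → move to end, add 'ay'
Consonant cluster: "s"
Pig Latin = "ightsay"


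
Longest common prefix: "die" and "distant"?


Word 1: "die"
Word 2: "distant"
Comparing from start:
  Pos 0: 'd' == 'd'
  Pos 1: 'i' == 'i'
  Pos 2: 'e' != 's' (stop)
LCP = "di" (length 2)


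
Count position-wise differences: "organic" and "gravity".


Comparing character by character (same length = 7):
  Pos 0: 'o' vs 'g' !=
  Pos 1: 'r' vs 'r' =
  Pos 2: 'g' vs 'a' !=
  Pos 3: 'a' vs 'v' !=
  Pos 4: 'n' vs 'i' !=
  Pos 5: 'i' vs 't' !=
  Pos 6: 'c' vs 'y' !=
Hamming distance = 6


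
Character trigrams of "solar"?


Word: "solar" (length 5)
Number of trigrams = 5 - 3 + 1 = 3
  Position 0: "sol"
  Position 1: "ola"
  Position 2: "lar"
Trigrams = "sol", "ola", "lar"


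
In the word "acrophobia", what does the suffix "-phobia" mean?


Suffix: -phobia
Example: acrophobia = acro- + -phobia
Meaning = fear of


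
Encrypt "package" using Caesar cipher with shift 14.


Word: "package"
Shift: 14
Each letter → (letter + shift) mod 26:
  'p' (15) + 14 = 3 → 'd'
  'a' (0) + 14 = 14 → 'o'
  'c' (2) + 14 = 16 → 'q'
  'k' (10) + 14 = 24 → 'y'
  'a' (0) + 14 = 14 → 'o'
  'g' (6) + 14 = 20 → 'u'
  'e' (4) + 14 = 18 → 's'
Result = "doqyous"


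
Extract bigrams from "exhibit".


Word: "exhibit" (length 7)
Number of bigrams = 7 - 2 + 1 = 6
  Position 0: "ex"
  Position 1: "xh"
  Position 2: "hi"
  Position 3: "ib"
  Position 4: "bi"
  Position 5: "it"
Bigrams = "ex", "xh", "hi", "ib", "bi", "it"


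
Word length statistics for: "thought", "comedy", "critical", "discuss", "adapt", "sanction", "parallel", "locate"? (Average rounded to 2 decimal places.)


Lengths: "thought"=7, "comedy"=6, "critical"=8, "discuss"=7, "adapt"=5, "sanction"=8, "parallel"=8, "locate"=6
Sum = 55, Count = 8
Average = 55/8 = 6.88
= avg=6.88, min=5, max=8


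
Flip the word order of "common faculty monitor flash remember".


Original: "common faculty monitor flash remember"
Words (1..n): common | faculty | monitor | flash | remember
Reversed (n..1): remember | flash | monitor | faculty | common
Result = "remember flash monitor faculty common"


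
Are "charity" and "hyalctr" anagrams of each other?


Word 1: "charity" → sorted: achirty
Word 2: "hyalctr" → sorted: achlrty
Same letters? achirty != achlrty
Anagram = No


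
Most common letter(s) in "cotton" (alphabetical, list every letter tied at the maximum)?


Word: "cotton"
Letter counts:
  'c': 1
  'n': 1
  'o': 2
  't': 2
Maximum count = 2
Most frequent = 'o', 't' (2 times each)


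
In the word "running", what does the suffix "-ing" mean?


Suffix: -ing
Example: running = run + -ing, with a spelling change
Meaning = present participle


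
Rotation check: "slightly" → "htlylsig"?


Word: "slightly", Candidate: "htlylsig"
Method: check if candidate is substring of word+word
"slightlyslightly" contains "htlylsig"? No
Is rotation = No


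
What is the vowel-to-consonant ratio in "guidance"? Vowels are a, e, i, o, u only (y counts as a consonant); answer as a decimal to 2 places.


Word: "guidance"
Vowels (a,e,i,o,u): 4
Consonants: 4
Ratio = 4/4
= 1.00


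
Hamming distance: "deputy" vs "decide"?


Comparing character by character (same length = 6):
  Pos 0: 'd' vs 'd' =
  Pos 1: 'e' vs 'e' =
  Pos 2: 'p' vs 'c' !=
  Pos 3: 'u' vs 'i' !=
  Pos 4: 't' vs 'd' !=
  Pos 5: 'y' vs 'e' !=
Hamming distance = 4


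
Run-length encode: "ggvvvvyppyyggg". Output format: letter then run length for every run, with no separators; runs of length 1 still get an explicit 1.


String: "ggvvvvyppyyggg"
Scanning for consecutive runs:
  'g' x 2
  'v' x 4
  'y' x 1
  'p' x 2
  'y' x 2
  'g' x 3
RLE = "g2v4y1p2y2g3"


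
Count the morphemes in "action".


Word: "action"
Morphemes: act | -ion
Each morpheme carries meaning
= 2 morphemes


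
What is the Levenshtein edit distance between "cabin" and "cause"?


Word 1: "cabin" (length 5)
Word 2: "cause" (length 5)
One optimal edit sequence (insert/delete/substitute each cost 1):
  1. keep 'c'
  2. keep 'a'
  3. substitute 'b' -> 'u'  (+1)
  4. substitute 'i' -> 's'  (+1)
  5. substitute 'n' -> 'e'  (+1)
Total edit operations: 3
Edit distance = 3


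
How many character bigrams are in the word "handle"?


Word: "handle" (length 6)
Number of 2-grams = length - 2 + 1 = 6 - 2 + 1
= 5


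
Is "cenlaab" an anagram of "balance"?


Word 1: "balance" → sorted: aabceln
Word 2: "cenlaab" → sorted: aabceln
Same letters? aabceln == aabceln
Anagram = Yes


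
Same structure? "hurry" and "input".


Pattern of "hurry": [0, 1, 2, 2, 3]
Pattern of "input": [0, 1, 2, 3, 4]
Patterns do not match
Same pattern = No


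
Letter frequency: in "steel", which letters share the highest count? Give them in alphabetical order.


Word: "steel"
Letter counts:
  'e': 2
  'l': 1
  's': 1
  't': 1
Maximum count = 2
Most frequent = 'e' (2 times each)


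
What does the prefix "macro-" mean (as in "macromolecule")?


Prefix: macro-
Example: macromolecule (macro- + molecule)
Meaning = large


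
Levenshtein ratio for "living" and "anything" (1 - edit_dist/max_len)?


Word 1: "living" (length 6)
Word 2: "anything" (length 8)
One optimal edit sequence:
  1. insert 'a'  (+1)
  2. insert 'n'  (+1)
  3. substitute 'l' -> 'y'  (+1)
  4. substitute 'i' -> 't'  (+1)
  5. substitute 'v' -> 'h'  (+1)
  6. keep 'i'
  7. keep 'n'
  8. keep 'g'
Edit distance = 5
Max length = max(6, 8) = 8
Similarity = 1 - 5/8
= 0.3750


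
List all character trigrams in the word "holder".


Word: "holder" (length 6)
Number of trigrams = 6 - 3 + 1 = 4
  Position 0: "hol"
  Position 1: "old"
  Position 2: "lde"
  Position 3: "der"
Trigrams = "hol", "old", "lde", "der"
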